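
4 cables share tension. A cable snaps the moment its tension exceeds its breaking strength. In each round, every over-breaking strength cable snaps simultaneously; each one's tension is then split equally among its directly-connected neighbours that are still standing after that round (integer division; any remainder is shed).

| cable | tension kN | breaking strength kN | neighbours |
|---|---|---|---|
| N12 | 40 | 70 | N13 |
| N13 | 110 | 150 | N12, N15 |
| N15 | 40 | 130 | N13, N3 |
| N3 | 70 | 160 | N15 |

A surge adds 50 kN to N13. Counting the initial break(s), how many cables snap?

2

Round 1 — N13 at 160 > 150. N13 snaps.
  N13 sheds 160 kN to N12, N15: 80 each.
    N12: 40+80 = 120 > 70
    N15: 40+80 = 120 ≤ 130
Round 2 — N12 snaps.
  N12 sheds 120 kN: no online neighbours, lost.
No further breaks.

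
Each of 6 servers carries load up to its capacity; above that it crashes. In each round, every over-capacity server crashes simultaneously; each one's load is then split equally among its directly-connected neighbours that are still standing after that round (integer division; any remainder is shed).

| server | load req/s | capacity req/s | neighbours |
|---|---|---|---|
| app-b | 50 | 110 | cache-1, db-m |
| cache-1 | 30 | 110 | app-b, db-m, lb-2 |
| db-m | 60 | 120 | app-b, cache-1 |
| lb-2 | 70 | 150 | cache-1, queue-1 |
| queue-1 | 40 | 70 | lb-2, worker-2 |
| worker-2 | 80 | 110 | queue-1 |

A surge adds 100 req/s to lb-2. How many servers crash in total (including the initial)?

4

Round 1 — lb-2 at 170 > 150. lb-2 crashes.
  lb-2 sheds 170 req/s to cache-1, queue-1: 85 each.
    cache-1: 30+85 = 115 > 110
    queue-1: 40+85 = 125 > 70
Round 2 — cache-1, queue-1 crash.
  cache-1 sheds 115 req/s to app-b, db-m: 57 each (1 lost).
    app-b: 50+57 = 107 ≤ 110
    db-m: 60+57 = 117 ≤ 120
  queue-1 sheds 125 req/s to worker-2: 125 each.
    worker-2: 80+125 = 205 > 110
Round 3 — worker-2 crashes.
  worker-2 sheds 205 req/s: no online neighbours, lost.
No further crashes.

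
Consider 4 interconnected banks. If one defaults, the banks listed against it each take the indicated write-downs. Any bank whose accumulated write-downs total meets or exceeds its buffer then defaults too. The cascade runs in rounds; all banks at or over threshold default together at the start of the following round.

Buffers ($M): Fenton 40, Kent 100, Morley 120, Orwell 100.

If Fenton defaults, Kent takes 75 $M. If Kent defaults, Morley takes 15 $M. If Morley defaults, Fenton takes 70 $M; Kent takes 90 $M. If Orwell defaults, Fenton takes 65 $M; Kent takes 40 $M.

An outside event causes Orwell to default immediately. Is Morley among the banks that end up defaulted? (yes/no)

Round 1 — Orwell defaults (initial).
  Fenton: +65 → 65 ≥ 40
  Kent: +40 → 40 < 100
Round 2 — Fenton defaults.
  Kent: +75 → 115 ≥ 100
Round 3 — Kent defaults.
  Morley: +15 → 15 < 120
No further defaults.

no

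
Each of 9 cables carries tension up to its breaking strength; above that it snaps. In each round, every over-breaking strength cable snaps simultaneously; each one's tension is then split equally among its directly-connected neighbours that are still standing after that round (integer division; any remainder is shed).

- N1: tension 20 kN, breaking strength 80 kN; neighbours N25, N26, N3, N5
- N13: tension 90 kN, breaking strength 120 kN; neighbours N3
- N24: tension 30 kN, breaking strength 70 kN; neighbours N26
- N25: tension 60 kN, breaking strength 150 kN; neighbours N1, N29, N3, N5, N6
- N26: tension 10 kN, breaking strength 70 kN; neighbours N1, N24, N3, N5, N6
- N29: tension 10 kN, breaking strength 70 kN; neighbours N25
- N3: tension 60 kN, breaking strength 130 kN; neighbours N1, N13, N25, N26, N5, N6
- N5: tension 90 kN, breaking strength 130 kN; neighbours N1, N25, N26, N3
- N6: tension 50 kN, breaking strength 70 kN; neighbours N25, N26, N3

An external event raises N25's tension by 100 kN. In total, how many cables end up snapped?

8

Round 1 — N25 at 160 > 150. N25 snaps.
  N25 sheds 160 kN to N1, N29, N3, N5, N6: 32 each.
    N1: 20+32 = 52 ≤ 80
    N29: 10+32 = 42 ≤ 70
    N3: 60+32 = 92 ≤ 130
    N5: 90+32 = 122 ≤ 130
    N6: 50+32 = 82 > 70
Round 2 — N6 snaps.
  N6 sheds 82 kN to N26, N3: 41 each.
    N26: 10+41 = 51 ≤ 70
    N3: 92+41 = 133 > 130
Round 3 — N3 snaps.
  N3 sheds 133 kN to N1, N13, N26, N5: 33 each (1 lost).
    N1: 52+33 = 85 > 80
    N13: 90+33 = 123 > 120
    N26: 51+33 = 84 > 70
    N5: 122+33 = 155 > 130
Round 4 — N1, N13, N26, N5 snap.
  N1 sheds 85 kN: no online neighbours, lost.
  N13 sheds 123 kN: no online neighbours, lost.
  N26 sheds 84 kN to N24: 84 each.
    N24: 30+84 = 114 > 70
  N5 sheds 155 kN: no online neighbours, lost.
Round 5 — N24 snaps.
  N24 sheds 114 kN: no online neighbours, lost.
No further breaks.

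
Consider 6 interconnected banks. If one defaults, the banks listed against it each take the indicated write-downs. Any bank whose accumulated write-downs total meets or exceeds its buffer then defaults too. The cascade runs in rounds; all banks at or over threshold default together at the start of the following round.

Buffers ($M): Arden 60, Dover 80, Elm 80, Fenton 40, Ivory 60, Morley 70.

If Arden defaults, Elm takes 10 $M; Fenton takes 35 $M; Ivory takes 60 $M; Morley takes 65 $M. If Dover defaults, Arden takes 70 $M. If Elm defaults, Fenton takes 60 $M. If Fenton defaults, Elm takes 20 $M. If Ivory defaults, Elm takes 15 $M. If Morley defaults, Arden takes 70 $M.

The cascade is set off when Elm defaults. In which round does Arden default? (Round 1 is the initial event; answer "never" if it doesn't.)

Round 1 — Elm defaults (initial).
  Fenton: +60 → 60 ≥ 40
Round 2 — Fenton defaults.
No further defaults.

never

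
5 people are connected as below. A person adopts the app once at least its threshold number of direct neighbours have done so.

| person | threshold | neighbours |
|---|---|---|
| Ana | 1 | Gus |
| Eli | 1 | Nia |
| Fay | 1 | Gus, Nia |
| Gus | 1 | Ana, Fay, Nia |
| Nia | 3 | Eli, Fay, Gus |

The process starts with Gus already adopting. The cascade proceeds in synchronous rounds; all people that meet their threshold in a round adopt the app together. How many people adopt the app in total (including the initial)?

Round 1 — Gus adopts the app (initial).
Round 2 — checking thresholds:
  Ana: 1 of 1 neighbours ≥ 1, adopts the app.
  Fay: 1 of 2 neighbours ≥ 1, adopts the app.
  Nia: 1 of 3 neighbours < 3, not yet.
Round 3 — no new adoptions; cascade stops.

3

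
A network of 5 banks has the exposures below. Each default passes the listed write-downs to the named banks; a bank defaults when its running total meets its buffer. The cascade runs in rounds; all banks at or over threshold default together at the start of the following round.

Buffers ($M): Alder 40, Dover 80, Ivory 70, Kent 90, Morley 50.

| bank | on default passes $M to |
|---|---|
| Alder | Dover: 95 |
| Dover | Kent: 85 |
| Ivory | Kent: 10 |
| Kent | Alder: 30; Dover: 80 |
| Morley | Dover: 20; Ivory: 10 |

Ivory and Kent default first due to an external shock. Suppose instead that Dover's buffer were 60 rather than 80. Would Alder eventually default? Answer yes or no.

With Dover's buffer at 60:
Round 1 — Ivory, Kent default (initial).
  Alder: +30 → 30 < 40
  Dover: +80 → 80 ≥ 60
Round 2 — Dover defaults.
No further defaults.

no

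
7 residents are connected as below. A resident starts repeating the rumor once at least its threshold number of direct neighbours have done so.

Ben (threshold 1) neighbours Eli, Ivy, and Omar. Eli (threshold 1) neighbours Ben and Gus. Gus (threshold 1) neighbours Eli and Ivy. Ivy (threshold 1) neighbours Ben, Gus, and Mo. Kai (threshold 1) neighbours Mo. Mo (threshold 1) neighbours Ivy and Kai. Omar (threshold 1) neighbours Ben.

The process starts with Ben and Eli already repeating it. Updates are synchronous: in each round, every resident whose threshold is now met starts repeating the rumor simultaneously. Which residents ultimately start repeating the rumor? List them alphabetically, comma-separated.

Ben, Eli, Gus, Ivy, Kai, Mo, Omar

Round 1 — Ben, Eli start repeating the rumor (initial).
Round 2 — checking thresholds:
  Gus: 1 of 2 neighbours ≥ 1, starts repeating the rumor.
  Ivy: 1 of 3 neighbours ≥ 1, starts repeating the rumor.
  Omar: 1 of 1 neighbours ≥ 1, starts repeating the rumor.
Round 3 — checking thresholds:
  Mo: 1 of 2 neighbours ≥ 1, starts repeating the rumor.
Round 4 — checking thresholds:
  Kai: 1 of 1 neighbours ≥ 1, starts repeating the rumor.
Round 5 — no new spreads; cascade stops.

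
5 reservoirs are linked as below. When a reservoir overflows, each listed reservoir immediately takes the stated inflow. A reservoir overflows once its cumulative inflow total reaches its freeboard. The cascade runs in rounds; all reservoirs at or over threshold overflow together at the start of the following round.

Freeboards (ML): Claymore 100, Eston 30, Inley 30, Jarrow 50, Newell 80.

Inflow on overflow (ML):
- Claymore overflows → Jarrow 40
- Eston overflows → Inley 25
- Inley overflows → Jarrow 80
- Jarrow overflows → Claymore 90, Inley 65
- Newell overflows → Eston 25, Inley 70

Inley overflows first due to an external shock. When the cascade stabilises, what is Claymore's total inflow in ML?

90

Round 1 — Inley overflows (initial).
  Jarrow: +80 → 80 ≥ 50
Round 2 — Jarrow overflows.
  Claymore: +90 → 90 < 100
No further overflows.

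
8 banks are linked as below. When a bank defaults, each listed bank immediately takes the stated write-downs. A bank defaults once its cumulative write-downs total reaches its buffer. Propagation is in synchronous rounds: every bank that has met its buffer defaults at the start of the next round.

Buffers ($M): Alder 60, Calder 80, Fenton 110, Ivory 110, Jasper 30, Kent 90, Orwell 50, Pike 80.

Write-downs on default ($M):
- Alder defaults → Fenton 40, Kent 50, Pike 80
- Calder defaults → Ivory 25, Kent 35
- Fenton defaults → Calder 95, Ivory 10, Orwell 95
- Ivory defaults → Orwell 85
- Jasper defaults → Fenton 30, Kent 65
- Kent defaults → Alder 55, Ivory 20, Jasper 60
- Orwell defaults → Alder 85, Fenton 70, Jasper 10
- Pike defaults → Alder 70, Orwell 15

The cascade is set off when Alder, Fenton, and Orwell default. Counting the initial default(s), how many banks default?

Round 1 — Alder, Fenton, Orwell default (initial).
  Calder: +95 → 95 ≥ 80
  Ivory: +10 → 10 < 110
  Jasper: +10 → 10 < 30
  Kent: +50 → 50 < 90
  Pike: +80 → 80 ≥ 80
Round 2 — Calder, Pike default.
  Ivory: +25 → 35 < 110
  Kent: +35 → 85 < 90
No further defaults.

5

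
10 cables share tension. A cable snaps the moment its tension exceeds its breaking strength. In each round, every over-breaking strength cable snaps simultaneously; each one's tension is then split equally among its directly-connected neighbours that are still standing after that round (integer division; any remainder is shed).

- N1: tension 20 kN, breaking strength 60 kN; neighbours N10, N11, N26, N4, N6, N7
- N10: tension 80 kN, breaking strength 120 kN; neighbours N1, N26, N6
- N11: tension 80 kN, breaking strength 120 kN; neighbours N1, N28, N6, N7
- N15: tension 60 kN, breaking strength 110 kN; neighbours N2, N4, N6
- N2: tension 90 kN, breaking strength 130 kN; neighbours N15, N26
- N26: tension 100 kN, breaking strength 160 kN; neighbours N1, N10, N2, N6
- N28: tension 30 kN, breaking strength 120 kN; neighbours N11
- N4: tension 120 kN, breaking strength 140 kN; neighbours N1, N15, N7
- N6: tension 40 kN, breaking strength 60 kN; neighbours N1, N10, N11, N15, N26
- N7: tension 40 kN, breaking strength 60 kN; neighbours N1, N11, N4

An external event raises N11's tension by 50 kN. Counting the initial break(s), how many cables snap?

Round 1 — N11 at 130 > 120. N11 snaps.
  N11 sheds 130 kN to N1, N28, N6, N7: 32 each (2 lost).
    N1: 20+32 = 52 ≤ 60
    N28: 30+32 = 62 ≤ 120
    N6: 40+32 = 72 > 60
    N7: 40+32 = 72 > 60
Round 2 — N6, N7 snap.
  N6 sheds 72 kN to N1, N10, N15, N26: 18 each.
    N1: 52+18 = 70 > 60
    N10: 80+18 = 98 ≤ 120
    N15: 60+18 = 78 ≤ 110
    N26: 100+18 = 118 ≤ 160
  N7 sheds 72 kN to N1, N4: 36 each.
    N1: 70+36 = 106 > 60
    N4: 120+36 = 156 > 140
Round 3 — N1, N4 snap.
  N1 sheds 106 kN to N10, N26: 53 each.
    N10: 98+53 = 151 > 120
    N26: 118+53 = 171 > 160
  N4 sheds 156 kN to N15: 156 each.
    N15: 78+156 = 234 > 110
Round 4 — N10, N15, N26 snap.
  N10 sheds 151 kN: no online neighbours, lost.
  N15 sheds 234 kN to N2: 234 each.
    N2: 90+234 = 324 > 130
  N26 sheds 171 kN to N2: 171 each.
    N2: 324+171 = 495 > 130
Round 5 — N2 snaps.
  N2 sheds 495 kN: no online neighbours, lost.
No further breaks.

9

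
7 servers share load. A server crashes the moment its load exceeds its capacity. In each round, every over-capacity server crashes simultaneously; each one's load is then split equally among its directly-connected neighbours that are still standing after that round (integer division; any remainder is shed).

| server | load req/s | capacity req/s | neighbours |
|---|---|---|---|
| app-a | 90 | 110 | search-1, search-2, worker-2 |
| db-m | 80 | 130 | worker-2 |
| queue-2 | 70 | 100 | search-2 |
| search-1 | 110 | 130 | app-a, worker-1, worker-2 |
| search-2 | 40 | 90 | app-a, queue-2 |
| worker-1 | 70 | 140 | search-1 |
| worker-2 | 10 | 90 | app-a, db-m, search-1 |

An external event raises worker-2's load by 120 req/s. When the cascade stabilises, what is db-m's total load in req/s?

123

Round 1 — worker-2 at 130 > 90. worker-2 crashes.
  worker-2 sheds 130 req/s to app-a, db-m, search-1: 43 each (1 lost).
    app-a: 90+43 = 133 > 110
    db-m: 80+43 = 123 ≤ 130
    search-1: 110+43 = 153 > 130
Round 2 — app-a, search-1 crash.
  app-a sheds 133 req/s to search-2: 133 each.
    search-2: 40+133 = 173 > 90
  search-1 sheds 153 req/s to worker-1: 153 each.
    worker-1: 70+153 = 223 > 140
Round 3 — search-2, worker-1 crash.
  search-2 sheds 173 req/s to queue-2: 173 each.
    queue-2: 70+173 = 243 > 100
  worker-1 sheds 223 req/s: no online neighbours, lost.
Round 4 — queue-2 crashes.
  queue-2 sheds 243 req/s: no online neighbours, lost.
No further crashes.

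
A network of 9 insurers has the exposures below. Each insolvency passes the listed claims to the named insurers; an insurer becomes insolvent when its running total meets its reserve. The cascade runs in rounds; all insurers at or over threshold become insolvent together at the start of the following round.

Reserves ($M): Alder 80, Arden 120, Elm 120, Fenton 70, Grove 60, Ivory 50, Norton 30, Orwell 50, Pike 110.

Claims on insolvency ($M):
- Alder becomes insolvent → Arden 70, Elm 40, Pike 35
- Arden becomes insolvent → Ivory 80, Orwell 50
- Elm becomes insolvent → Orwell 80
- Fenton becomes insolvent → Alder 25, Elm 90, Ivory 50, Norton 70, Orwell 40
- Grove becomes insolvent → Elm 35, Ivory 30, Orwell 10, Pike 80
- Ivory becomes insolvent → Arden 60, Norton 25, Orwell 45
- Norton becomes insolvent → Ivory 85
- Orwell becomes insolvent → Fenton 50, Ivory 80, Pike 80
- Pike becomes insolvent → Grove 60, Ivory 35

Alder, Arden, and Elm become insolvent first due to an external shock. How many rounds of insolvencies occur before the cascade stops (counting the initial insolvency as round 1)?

Round 1 — Alder, Arden, Elm become insolvent (initial).
  Ivory: +80 → 80 ≥ 50
  Orwell: +50+80 → 130 ≥ 50
  Pike: +35 → 35 < 110
Round 2 — Ivory, Orwell become insolvent.
  Fenton: +50 → 50 < 70
  Norton: +25 → 25 < 30
  Pike: +80 → 115 ≥ 110
Round 3 — Pike becomes insolvent.
  Grove: +60 → 60 ≥ 60
Round 4 — Grove becomes insolvent.
No further insolvencies.

4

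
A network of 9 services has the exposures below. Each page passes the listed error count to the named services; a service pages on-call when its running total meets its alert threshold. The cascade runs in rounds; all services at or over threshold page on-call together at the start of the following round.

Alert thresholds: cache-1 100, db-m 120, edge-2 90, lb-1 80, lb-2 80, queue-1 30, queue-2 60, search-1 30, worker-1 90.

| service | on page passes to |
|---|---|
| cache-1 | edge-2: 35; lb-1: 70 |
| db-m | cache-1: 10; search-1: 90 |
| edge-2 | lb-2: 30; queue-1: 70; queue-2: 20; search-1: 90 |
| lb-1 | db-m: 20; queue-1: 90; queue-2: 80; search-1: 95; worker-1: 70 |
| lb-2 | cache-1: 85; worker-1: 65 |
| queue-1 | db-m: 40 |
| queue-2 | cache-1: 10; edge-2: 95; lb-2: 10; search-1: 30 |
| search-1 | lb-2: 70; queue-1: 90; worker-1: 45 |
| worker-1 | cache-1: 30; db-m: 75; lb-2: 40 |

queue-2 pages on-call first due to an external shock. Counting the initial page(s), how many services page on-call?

Round 1 — queue-2 pages on-call (initial).
  cache-1: +10 → 10 < 100
  edge-2: +95 → 95 ≥ 90
  lb-2: +10 → 10 < 80
  search-1: +30 → 30 ≥ 30
Round 2 — edge-2, search-1 page on-call.
  lb-2: +30+70 → 110 ≥ 80
  queue-1: +70+90 → 160 ≥ 30
  worker-1: +45 → 45 < 90
Round 3 — lb-2, queue-1 page on-call.
  cache-1: +85 → 95 < 100
  db-m: +40 → 40 < 120
  worker-1: +65 → 110 ≥ 90
Round 4 — worker-1 pages on-call.
  cache-1: +30 → 125 ≥ 100
  db-m: +75 → 115 < 120
Round 5 — cache-1 pages on-call.
  lb-1: +70 → 70 < 80
No further pages.

7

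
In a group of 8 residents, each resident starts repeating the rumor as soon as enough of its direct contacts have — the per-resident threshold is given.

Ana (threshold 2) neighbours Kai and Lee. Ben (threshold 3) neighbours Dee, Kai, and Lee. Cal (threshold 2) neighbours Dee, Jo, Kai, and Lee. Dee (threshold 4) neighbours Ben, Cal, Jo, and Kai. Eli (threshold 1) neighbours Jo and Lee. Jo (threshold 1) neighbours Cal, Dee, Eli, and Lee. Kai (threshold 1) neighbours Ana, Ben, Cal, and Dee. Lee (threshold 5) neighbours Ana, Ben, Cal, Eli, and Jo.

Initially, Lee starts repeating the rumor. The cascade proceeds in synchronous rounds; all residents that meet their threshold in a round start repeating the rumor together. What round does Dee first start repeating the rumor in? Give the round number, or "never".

never

Round 1 — Lee starts repeating the rumor (initial).
Round 2 — checking thresholds:
  Ana: 1 of 2 neighbours < 2, not yet.
  Ben: 1 of 3 neighbours < 3, not yet.
  Cal: 1 of 4 neighbours < 2, not yet.
  Eli: 1 of 2 neighbours ≥ 1, starts repeating the rumor.
  Jo: 1 of 4 neighbours ≥ 1, starts repeating the rumor.
Round 3 — checking thresholds:
  Ana: 1 of 2 neighbours < 2, not yet.
  Ben: 1 of 3 neighbours < 3, not yet.
  Cal: 2 of 4 neighbours ≥ 2, starts repeating the rumor.
  Dee: 1 of 4 neighbours < 4, not yet.
Round 4 — checking thresholds:
  Ana: 1 of 2 neighbours < 2, not yet.
  Ben: 1 of 3 neighbours < 3, not yet.
  Dee: 2 of 4 neighbours < 4, not yet.
  Kai: 1 of 4 neighbours ≥ 1, starts repeating the rumor.
Round 5 — checking thresholds:
  Ana: 2 of 2 neighbours ≥ 2, starts repeating the rumor.
  Ben: 2 of 3 neighbours < 3, not yet.
  Dee: 3 of 4 neighbours < 4, not yet.
Round 6 — no new spreads; cascade stops.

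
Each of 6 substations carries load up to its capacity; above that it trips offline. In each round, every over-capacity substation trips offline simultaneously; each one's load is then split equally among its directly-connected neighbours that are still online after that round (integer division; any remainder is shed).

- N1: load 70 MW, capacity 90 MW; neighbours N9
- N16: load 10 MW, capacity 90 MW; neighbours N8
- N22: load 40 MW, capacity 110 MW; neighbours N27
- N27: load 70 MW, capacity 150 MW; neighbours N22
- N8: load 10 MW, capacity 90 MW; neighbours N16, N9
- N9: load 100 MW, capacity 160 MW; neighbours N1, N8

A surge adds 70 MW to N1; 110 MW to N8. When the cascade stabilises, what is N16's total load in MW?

70

Round 1 — N1 at 140 > 90; N8 at 120 > 90. N1, N8 trip offline.
  N1 sheds 140 MW to N9: 140 each.
    N9: 100+140 = 240 > 160
  N8 sheds 120 MW to N16, N9: 60 each.
    N16: 10+60 = 70 ≤ 90
    N9: 240+60 = 300 > 160
Round 2 — N9 trips offline.
  N9 sheds 300 MW: no online neighbours, lost.
No further trips.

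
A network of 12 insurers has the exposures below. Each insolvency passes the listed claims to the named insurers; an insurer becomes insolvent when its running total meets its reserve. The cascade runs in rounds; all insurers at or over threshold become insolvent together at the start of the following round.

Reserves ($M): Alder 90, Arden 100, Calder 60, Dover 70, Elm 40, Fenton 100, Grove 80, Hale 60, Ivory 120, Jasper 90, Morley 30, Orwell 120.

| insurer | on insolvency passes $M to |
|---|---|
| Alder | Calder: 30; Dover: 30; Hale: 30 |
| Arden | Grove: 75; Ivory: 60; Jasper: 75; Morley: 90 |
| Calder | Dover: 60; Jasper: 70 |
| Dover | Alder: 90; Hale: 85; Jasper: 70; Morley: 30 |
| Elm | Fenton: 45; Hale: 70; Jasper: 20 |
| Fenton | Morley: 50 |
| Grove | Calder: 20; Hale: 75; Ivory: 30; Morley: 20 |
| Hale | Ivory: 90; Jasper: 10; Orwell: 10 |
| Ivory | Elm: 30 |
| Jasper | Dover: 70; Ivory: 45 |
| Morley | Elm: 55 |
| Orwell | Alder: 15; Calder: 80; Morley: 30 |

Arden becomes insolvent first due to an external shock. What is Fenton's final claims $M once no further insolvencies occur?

Round 1 — Arden becomes insolvent (initial).
  Grove: +75 → 75 < 80
  Ivory: +60 → 60 < 120
  Jasper: +75 → 75 < 90
  Morley: +90 → 90 ≥ 30
Round 2 — Morley becomes insolvent.
  Elm: +55 → 55 ≥ 40
Round 3 — Elm becomes insolvent.
  Fenton: +45 → 45 < 100
  Hale: +70 → 70 ≥ 60
  Jasper: +20 → 95 ≥ 90
Round 4 — Hale, Jasper become insolvent.
  Dover: +70 → 70 ≥ 70
  Ivory: +90+45 → 195 ≥ 120
  Orwell: +10 → 10 < 120
Round 5 — Dover, Ivory become insolvent.
  Alder: +90 → 90 ≥ 90
Round 6 — Alder becomes insolvent.
  Calder: +30 → 30 < 60
No further insolvencies.

45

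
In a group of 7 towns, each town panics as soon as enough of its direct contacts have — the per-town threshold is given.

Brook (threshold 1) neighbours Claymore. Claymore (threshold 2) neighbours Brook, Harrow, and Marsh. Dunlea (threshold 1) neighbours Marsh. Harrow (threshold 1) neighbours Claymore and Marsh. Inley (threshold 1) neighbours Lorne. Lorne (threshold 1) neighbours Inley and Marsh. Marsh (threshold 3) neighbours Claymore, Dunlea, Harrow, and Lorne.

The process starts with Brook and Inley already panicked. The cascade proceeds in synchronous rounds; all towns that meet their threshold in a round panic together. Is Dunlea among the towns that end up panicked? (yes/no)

no

Round 1 — Brook, Inley panic (initial).
Round 2 — checking thresholds:
  Claymore: 1 of 3 neighbours < 2, holds.
  Lorne: 1 of 2 neighbours ≥ 1, panics.
Round 3 — no new panics; cascade stops.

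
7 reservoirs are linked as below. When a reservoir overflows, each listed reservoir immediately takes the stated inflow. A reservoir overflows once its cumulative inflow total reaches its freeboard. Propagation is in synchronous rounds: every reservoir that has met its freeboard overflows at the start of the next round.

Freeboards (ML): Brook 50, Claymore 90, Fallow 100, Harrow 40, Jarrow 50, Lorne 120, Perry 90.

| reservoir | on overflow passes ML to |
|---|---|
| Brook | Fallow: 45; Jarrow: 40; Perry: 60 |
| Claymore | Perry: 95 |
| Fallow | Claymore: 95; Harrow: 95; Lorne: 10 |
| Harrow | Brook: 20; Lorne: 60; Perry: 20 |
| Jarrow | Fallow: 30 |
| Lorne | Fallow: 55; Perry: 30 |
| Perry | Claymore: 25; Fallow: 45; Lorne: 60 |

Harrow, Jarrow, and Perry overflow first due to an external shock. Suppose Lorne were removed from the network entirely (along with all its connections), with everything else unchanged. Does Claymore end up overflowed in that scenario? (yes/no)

no

With Lorne removed:
Round 1 — Harrow, Jarrow, Perry overflow (initial).
  Brook: +20 → 20 < 50
  Claymore: +25 → 25 < 90
  Fallow: +30+45 → 75 < 100
No further overflows.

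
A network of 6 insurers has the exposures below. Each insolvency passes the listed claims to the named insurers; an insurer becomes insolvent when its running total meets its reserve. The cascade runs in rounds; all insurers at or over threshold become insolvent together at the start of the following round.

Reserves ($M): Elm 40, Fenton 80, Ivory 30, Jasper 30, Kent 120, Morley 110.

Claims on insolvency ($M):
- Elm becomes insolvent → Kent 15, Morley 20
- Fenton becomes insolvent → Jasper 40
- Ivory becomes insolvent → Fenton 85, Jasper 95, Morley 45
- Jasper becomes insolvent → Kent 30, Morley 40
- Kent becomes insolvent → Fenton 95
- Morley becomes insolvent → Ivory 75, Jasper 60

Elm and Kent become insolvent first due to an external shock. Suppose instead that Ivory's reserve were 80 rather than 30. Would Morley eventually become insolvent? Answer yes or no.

no

With Ivory's reserve at 80:
Round 1 — Elm, Kent become insolvent (initial).
  Fenton: +95 → 95 ≥ 80
  Morley: +20 → 20 < 110
Round 2 — Fenton becomes insolvent.
  Jasper: +40 → 40 ≥ 30
Round 3 — Jasper becomes insolvent.
  Morley: +40 → 60 < 110
No further insolvencies.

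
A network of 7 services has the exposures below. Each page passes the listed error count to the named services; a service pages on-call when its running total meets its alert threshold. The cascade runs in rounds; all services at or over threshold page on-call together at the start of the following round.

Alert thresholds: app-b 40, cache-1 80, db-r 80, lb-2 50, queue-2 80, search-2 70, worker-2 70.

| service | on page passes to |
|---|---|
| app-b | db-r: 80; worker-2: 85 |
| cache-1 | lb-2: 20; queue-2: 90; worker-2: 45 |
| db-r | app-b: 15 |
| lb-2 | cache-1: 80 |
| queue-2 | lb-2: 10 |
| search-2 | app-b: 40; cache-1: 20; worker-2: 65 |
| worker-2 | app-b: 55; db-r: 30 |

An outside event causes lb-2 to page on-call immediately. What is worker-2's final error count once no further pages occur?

45

Round 1 — lb-2 pages on-call (initial).
  cache-1: +80 → 80 ≥ 80
Round 2 — cache-1 pages on-call.
  queue-2: +90 → 90 ≥ 80
  worker-2: +45 → 45 < 70
Round 3 — queue-2 pages on-call.
No further pages.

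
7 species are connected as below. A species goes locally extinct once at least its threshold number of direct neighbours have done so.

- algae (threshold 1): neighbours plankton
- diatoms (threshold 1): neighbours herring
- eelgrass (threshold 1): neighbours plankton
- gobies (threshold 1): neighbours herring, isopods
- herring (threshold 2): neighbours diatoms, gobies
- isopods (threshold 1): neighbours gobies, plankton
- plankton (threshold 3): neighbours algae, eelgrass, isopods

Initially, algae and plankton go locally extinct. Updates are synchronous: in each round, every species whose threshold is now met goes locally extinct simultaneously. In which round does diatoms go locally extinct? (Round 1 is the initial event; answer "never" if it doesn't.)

never

Round 1 — algae, plankton go locally extinct (initial).
Round 2 — checking thresholds:
  eelgrass: 1 of 1 neighbours ≥ 1, goes locally extinct.
  isopods: 1 of 2 neighbours ≥ 1, goes locally extinct.
Round 3 — checking thresholds:
  gobies: 1 of 2 neighbours ≥ 1, goes locally extinct.
Round 4 — no new extinctions; cascade stops.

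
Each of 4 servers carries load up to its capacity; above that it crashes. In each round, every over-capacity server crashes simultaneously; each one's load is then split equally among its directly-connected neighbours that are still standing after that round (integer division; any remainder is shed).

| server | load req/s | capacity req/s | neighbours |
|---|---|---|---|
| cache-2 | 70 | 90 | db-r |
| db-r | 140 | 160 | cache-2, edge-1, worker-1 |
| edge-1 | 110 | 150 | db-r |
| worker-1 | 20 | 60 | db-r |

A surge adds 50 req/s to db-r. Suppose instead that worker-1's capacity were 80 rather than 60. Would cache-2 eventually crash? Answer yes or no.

yes

With worker-1's capacity at 80:
Round 1 — db-r at 190 > 160. db-r crashes.
  db-r sheds 190 req/s to cache-2, edge-1, worker-1: 63 each (1 lost).
    cache-2: 70+63 = 133 > 90
    edge-1: 110+63 = 173 > 150
    worker-1: 20+63 = 83 > 80
Round 2 — cache-2, edge-1, worker-1 crash.
  cache-2 sheds 133 req/s: no online neighbours, lost.
  edge-1 sheds 173 req/s: no online neighbours, lost.
  worker-1 sheds 83 req/s: no online neighbours, lost.
No further crashes.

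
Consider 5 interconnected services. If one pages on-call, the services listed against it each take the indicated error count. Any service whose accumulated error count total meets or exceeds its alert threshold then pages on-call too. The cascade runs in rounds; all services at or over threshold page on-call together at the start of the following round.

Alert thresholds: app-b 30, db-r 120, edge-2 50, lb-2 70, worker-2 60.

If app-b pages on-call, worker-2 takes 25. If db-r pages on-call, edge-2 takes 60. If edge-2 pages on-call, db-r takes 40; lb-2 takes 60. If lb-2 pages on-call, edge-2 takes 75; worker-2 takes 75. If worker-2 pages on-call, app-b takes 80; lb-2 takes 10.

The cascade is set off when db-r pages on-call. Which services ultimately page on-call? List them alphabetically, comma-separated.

db-r, edge-2

Round 1 — db-r pages on-call (initial).
  edge-2: +60 → 60 ≥ 50
Round 2 — edge-2 pages on-call.
  lb-2: +60 → 60 < 70
No further pages.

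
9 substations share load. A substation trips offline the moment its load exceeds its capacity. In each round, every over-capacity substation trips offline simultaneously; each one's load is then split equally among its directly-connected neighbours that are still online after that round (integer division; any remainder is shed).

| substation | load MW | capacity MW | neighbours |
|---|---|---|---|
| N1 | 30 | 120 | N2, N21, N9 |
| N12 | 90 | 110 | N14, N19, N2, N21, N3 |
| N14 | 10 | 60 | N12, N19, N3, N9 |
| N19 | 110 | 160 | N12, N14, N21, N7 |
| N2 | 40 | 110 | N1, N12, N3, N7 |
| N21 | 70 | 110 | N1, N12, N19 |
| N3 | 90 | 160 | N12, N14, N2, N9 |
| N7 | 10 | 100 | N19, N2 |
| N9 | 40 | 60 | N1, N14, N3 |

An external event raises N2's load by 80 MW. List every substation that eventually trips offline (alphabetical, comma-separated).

N12, N2

Round 1 — N2 at 120 > 110. N2 trips offline.
  N2 sheds 120 MW to N1, N12, N3, N7: 30 each.
    N1: 30+30 = 60 ≤ 120
    N12: 90+30 = 120 > 110
    N3: 90+30 = 120 ≤ 160
    N7: 10+30 = 40 ≤ 100
Round 2 — N12 trips offline.
  N12 sheds 120 MW to N14, N19, N21, N3: 30 each.
    N14: 10+30 = 40 ≤ 60
    N19: 110+30 = 140 ≤ 160
    N21: 70+30 = 100 ≤ 110
    N3: 120+30 = 150 ≤ 160
No further trips.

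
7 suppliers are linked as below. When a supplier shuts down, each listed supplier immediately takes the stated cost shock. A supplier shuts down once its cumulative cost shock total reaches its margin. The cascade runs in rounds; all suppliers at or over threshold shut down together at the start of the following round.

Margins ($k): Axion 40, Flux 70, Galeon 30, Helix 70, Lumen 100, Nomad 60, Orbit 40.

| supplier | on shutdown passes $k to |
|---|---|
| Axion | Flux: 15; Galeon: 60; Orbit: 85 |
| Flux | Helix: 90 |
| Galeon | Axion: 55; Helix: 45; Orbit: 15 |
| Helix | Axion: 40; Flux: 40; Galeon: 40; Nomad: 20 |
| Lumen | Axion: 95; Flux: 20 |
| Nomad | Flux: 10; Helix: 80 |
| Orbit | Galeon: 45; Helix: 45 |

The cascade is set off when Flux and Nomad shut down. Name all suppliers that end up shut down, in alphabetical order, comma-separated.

Axion, Flux, Galeon, Helix, Nomad, Orbit

Round 1 — Flux, Nomad shut down (initial).
  Helix: +90+80 → 170 ≥ 70
Round 2 — Helix shuts down.
  Axion: +40 → 40 ≥ 40
  Galeon: +40 → 40 ≥ 30
Round 3 — Axion, Galeon shut down.
  Orbit: +85+15 → 100 ≥ 40
Round 4 — Orbit shuts down.
No further shutdowns.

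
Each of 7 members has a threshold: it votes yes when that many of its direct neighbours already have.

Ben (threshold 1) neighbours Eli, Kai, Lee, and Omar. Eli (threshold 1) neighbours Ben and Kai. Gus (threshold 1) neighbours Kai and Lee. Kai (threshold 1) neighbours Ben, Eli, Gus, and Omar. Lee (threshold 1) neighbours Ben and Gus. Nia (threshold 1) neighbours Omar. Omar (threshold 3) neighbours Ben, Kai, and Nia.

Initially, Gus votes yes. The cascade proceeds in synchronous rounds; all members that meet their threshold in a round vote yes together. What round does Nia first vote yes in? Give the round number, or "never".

never

Round 1 — Gus votes yes (initial).
Round 2 — checking thresholds:
  Kai: 1 of 4 neighbours ≥ 1, votes yes.
  Lee: 1 of 2 neighbours ≥ 1, votes yes.
Round 3 — checking thresholds:
  Ben: 2 of 4 neighbours ≥ 1, votes yes.
  Eli: 1 of 2 neighbours ≥ 1, votes yes.
  Omar: 1 of 3 neighbours < 3, holds.
Round 4 — no new yes votes; cascade stops.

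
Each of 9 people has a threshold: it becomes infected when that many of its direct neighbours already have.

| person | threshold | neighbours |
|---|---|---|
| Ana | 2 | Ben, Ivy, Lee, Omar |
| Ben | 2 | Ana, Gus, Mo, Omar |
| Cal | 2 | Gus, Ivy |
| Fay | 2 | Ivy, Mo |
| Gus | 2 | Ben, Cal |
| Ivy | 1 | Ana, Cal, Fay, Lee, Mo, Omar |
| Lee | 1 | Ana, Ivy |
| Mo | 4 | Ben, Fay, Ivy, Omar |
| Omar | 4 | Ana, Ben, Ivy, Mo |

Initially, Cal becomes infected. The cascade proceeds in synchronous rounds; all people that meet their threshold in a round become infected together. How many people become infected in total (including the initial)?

Round 1 — Cal becomes infected (initial).
Round 2 — checking thresholds:
  Gus: 1 of 2 neighbours < 2, holds.
  Ivy: 1 of 6 neighbours ≥ 1, becomes infected.
Round 3 — checking thresholds:
  Ana: 1 of 4 neighbours < 2, holds.
  Fay: 1 of 2 neighbours < 2, holds.
  Gus: 1 of 2 neighbours < 2, holds.
  Lee: 1 of 2 neighbours ≥ 1, becomes infected.
  Mo: 1 of 4 neighbours < 4, holds.
  Omar: 1 of 4 neighbours < 4, holds.
Round 4 — checking thresholds:
  Ana: 2 of 4 neighbours ≥ 2, becomes infected.
  Fay: 1 of 2 neighbours < 2, holds.
  Gus: 1 of 2 neighbours < 2, holds.
  Mo: 1 of 4 neighbours < 4, holds.
  Omar: 1 of 4 neighbours < 4, holds.
Round 5 — no new infections; cascade stops.

4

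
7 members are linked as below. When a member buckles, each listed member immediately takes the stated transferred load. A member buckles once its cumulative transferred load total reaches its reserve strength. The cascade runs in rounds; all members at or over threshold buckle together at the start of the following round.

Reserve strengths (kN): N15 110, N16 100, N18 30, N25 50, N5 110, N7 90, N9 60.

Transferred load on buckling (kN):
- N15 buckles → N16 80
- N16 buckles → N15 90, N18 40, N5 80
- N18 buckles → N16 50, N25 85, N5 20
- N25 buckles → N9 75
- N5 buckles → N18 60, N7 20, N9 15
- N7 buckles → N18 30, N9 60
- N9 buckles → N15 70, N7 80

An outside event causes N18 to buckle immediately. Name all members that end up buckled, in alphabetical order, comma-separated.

Round 1 — N18 buckles (initial).
  N16: +50 → 50 < 100
  N25: +85 → 85 ≥ 50
  N5: +20 → 20 < 110
Round 2 — N25 buckles.
  N9: +75 → 75 ≥ 60
Round 3 — N9 buckles.
  N15: +70 → 70 < 110
  N7: +80 → 80 < 90
No further bucklings.

N18, N25, N9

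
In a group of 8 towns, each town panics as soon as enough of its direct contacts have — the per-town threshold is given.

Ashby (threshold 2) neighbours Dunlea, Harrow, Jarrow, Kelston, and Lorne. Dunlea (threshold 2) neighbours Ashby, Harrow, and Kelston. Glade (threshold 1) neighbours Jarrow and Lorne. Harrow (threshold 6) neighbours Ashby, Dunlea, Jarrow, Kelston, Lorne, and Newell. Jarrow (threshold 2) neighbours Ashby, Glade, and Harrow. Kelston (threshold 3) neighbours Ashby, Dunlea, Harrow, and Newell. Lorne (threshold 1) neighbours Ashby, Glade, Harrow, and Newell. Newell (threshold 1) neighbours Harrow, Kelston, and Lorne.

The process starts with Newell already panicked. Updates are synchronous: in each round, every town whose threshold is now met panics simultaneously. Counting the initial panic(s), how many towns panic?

Round 1 — Newell panics (initial).
Round 2 — checking thresholds:
  Harrow: 1 of 6 neighbours < 6, below threshold.
  Kelston: 1 of 4 neighbours < 3, below threshold.
  Lorne: 1 of 4 neighbours ≥ 1, panics.
Round 3 — checking thresholds:
  Ashby: 1 of 5 neighbours < 2, below threshold.
  Glade: 1 of 2 neighbours ≥ 1, panics.
  Harrow: 2 of 6 neighbours < 6, below threshold.
  Kelston: 1 of 4 neighbours < 3, below threshold.
Round 4 — no new panics; cascade stops.

3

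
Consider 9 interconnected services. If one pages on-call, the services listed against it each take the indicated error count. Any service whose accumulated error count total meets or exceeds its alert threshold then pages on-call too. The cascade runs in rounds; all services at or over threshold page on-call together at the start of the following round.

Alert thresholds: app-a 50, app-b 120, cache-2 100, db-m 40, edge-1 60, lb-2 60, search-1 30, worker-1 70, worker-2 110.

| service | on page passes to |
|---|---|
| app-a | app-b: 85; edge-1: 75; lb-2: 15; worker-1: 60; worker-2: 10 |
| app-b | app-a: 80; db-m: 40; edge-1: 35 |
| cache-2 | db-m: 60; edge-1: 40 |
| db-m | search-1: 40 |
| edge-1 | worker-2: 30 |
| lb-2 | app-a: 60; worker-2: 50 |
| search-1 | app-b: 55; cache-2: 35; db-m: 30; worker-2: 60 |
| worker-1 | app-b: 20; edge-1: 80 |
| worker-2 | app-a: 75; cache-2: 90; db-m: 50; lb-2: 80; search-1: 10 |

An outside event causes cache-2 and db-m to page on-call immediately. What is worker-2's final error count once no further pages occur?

60

Round 1 — cache-2, db-m page on-call (initial).
  edge-1: +40 → 40 < 60
  search-1: +40 → 40 ≥ 30
Round 2 — search-1 pages on-call.
  app-b: +55 → 55 < 120
  worker-2: +60 → 60 < 110
No further pages.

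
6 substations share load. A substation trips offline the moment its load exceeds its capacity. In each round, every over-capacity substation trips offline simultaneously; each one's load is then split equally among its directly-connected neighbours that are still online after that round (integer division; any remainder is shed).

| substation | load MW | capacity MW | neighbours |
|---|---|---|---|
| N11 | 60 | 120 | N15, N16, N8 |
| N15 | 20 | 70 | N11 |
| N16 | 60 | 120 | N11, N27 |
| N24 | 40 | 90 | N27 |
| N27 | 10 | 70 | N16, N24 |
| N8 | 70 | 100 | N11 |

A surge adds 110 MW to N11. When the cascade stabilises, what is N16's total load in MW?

Round 1 — N11 at 170 > 120. N11 trips offline.
  N11 sheds 170 MW to N15, N16, N8: 56 each (2 lost).
    N15: 20+56 = 76 > 70
    N16: 60+56 = 116 ≤ 120
    N8: 70+56 = 126 > 100
Round 2 — N15, N8 trip offline.
  N15 sheds 76 MW: no online neighbours, lost.
  N8 sheds 126 MW: no online neighbours, lost.
No further trips.

116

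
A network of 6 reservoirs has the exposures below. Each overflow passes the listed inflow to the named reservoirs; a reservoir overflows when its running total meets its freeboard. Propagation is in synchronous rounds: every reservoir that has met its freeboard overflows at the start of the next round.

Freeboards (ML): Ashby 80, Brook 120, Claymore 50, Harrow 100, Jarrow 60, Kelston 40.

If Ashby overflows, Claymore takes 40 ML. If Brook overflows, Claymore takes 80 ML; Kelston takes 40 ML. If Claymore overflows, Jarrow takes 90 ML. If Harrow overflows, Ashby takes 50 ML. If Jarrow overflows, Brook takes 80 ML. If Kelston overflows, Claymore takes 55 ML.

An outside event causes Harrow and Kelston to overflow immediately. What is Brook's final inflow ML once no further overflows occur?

Round 1 — Harrow, Kelston overflow (initial).
  Ashby: +50 → 50 < 80
  Claymore: +55 → 55 ≥ 50
Round 2 — Claymore overflows.
  Jarrow: +90 → 90 ≥ 60
Round 3 — Jarrow overflows.
  Brook: +80 → 80 < 120
No further overflows.

80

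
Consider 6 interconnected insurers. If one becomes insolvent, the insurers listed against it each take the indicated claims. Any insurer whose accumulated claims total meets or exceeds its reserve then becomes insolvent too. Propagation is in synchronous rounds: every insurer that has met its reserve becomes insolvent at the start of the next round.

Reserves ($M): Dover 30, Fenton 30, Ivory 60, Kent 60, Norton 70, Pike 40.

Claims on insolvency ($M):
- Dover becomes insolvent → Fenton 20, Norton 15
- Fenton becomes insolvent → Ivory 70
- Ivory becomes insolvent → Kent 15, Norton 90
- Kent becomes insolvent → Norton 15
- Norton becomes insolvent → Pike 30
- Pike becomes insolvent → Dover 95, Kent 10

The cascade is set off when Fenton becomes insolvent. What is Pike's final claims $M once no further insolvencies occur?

Round 1 — Fenton becomes insolvent (initial).
  Ivory: +70 → 70 ≥ 60
Round 2 — Ivory becomes insolvent.
  Kent: +15 → 15 < 60
  Norton: +90 → 90 ≥ 70
Round 3 — Norton becomes insolvent.
  Pike: +30 → 30 < 40
No further insolvencies.

30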